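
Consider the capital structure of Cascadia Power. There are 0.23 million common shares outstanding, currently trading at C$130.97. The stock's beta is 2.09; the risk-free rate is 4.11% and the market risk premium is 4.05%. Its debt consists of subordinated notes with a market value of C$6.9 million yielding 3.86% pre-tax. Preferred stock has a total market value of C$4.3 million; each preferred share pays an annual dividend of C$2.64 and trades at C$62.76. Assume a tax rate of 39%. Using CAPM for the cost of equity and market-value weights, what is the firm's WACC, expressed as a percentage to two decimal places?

Cost of equity via CAPM: Re = 4.11% + 2.09 × 4.05% = 12.5745%.
Cost of preferred: Rp = 2.64 / 62.76 = 4.2065%.
Market value of equity E = 130.97 × 0.23m = 30.1231m.
Total capital V = 30.1231 + 4.3 + 6.9 = 41.3231.
Equity: weight = 30.1231/41.3231 = 0.7290; cost = 12.5745%.
Preferred: weight = 4.3/41.3231 = 0.1041; cost = 4.2065%.
Subordinated notes: weight = 6.9/41.3231 = 0.1670; after-tax cost = 3.86% × (1 − 39%) = 2.3546%.
WACC = 0.7290 × 12.5745% + 0.1041 × 4.2065% + 0.1670 × 2.3546% = 9.9973%.

10.00%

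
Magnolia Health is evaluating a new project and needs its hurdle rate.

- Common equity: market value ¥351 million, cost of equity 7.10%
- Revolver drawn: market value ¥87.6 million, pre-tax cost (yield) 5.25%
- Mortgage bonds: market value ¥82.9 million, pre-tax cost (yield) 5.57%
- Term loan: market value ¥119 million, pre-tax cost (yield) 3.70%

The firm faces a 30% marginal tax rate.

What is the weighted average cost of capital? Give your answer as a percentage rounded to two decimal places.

5.38%

Total capital V = 351 + 87.6 + 82.9 + 119 = 640.5.
Equity: weight = 351/640.5 = 0.5480; cost = 7.1%.
Revolver drawn: weight = 87.6/640.5 = 0.1368; after-tax cost = 5.25% × (1 − 30%) = 3.6750%.
Mortgage bonds: weight = 82.9/640.5 = 0.1294; after-tax cost = 5.57% × (1 − 30%) = 3.8990%.
Term loan: weight = 119/640.5 = 0.1858; after-tax cost = 3.7% × (1 − 30%) = 2.5900%.
WACC = 0.5480 × 7.1000% + 0.1368 × 3.6750% + 0.1294 × 3.8990% + 0.1858 × 2.5900% = 5.3793%.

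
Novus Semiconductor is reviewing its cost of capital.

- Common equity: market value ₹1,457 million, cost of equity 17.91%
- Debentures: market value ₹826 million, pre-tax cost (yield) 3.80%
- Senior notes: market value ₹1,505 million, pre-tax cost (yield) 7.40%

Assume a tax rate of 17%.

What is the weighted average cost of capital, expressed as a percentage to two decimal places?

Total capital V = 1457 + 826 + 1505 = 3788.
Equity: weight = 1457/3788 = 0.3846; cost = 17.91%.
Debentures: weight = 826/3788 = 0.2181; after-tax cost = 3.8% × (1 − 17%) = 3.1540%.
Senior notes: weight = 1505/3788 = 0.3973; after-tax cost = 7.4% × (1 − 17%) = 6.1420%.
WACC = 0.3846 × 17.9100% + 0.2181 × 3.1540% + 0.3973 × 6.1420% = 10.0168%.

10.02%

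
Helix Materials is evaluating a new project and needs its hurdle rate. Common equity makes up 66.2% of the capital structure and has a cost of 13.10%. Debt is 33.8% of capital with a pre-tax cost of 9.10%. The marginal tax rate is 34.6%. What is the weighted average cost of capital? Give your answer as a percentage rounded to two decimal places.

After-tax cost of debt = 9.1% × (1 − 34.6%) = 5.9514%.
WACC = 0.662 × 13.1000% + 0.338 × 5.9514% = 10.6838%.

10.68%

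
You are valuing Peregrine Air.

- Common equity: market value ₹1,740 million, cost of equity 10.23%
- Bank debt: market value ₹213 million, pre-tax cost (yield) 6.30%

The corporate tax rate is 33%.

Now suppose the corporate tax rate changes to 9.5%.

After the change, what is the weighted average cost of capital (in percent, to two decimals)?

9.74%

After the change:
Total capital V = 1740 + 213 = 1953.
Equity: weight = 1740/1953 = 0.8909; cost = 10.23%.
Bank debt: weight = 213/1953 = 0.1091; after-tax cost = 6.3% × (1 − 9.5%) = 5.7015%.
WACC = 0.8909 × 10.2300% + 0.1091 × 5.7015% = 9.7361%.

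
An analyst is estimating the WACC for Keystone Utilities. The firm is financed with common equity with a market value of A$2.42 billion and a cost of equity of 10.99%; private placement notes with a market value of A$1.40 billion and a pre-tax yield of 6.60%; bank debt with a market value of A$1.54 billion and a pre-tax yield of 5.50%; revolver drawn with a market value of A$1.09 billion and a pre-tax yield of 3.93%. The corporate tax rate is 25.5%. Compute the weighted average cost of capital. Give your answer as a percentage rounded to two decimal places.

6.66%

Total capital V = 2.42 + 1.4 + 1.54 + 1.09 = 6.45.
Equity: weight = 2.42/6.45 = 0.3752; cost = 10.99%.
Private placement notes: weight = 1.4/6.45 = 0.2171; after-tax cost = 6.6% × (1 − 25.5%) = 4.9170%.
Bank debt: weight = 1.54/6.45 = 0.2388; after-tax cost = 5.5% × (1 − 25.5%) = 4.0975%.
Revolver drawn: weight = 1.09/6.45 = 0.1690; after-tax cost = 3.93% × (1 − 25.5%) = 2.9279%.
WACC = 0.3752 × 10.9900% + 0.2171 × 4.9170% + 0.2388 × 4.0975% + 0.1690 × 2.9279% = 6.6637%.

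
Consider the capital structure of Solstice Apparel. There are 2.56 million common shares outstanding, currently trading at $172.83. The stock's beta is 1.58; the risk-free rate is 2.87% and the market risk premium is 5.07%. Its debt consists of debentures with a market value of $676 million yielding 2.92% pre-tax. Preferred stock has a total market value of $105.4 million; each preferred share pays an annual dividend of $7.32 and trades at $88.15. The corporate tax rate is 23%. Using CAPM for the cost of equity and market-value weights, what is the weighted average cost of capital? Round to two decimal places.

5.89%

Cost of equity via CAPM: Re = 2.87% + 1.58 × 5.07% = 10.8806%.
Cost of preferred: Rp = 7.32 / 88.15 = 8.3040%.
Market value of equity E = 172.83 × 2.56m = 442.4448m.
Total capital V = 442.4448 + 105.4 + 676 = 1223.8448.
Equity: weight = 442.4448/1223.8448 = 0.3615; cost = 10.8806%.
Preferred: weight = 105.4/1223.8448 = 0.0861; cost = 8.304%.
Debentures: weight = 676/1223.8448 = 0.5524; after-tax cost = 2.92% × (1 − 23%) = 2.2484%.
WACC = 0.3615 × 10.8806% + 0.0861 × 8.3040% + 0.5524 × 2.2484% = 5.8906%.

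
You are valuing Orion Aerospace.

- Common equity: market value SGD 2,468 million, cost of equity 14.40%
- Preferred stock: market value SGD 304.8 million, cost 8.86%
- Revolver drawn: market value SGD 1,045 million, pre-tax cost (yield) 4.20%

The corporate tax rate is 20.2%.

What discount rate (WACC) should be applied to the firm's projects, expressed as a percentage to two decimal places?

Total capital V = 2468 + 304.8 + 1045 = 3817.8.
Equity: weight = 2468/3817.8 = 0.6464; cost = 14.4%.
Preferred: weight = 304.8/3817.8 = 0.0798; cost = 8.86%.
Revolver drawn: weight = 1045/3817.8 = 0.2737; after-tax cost = 4.2% × (1 − 20.2%) = 3.3516%.
WACC = 0.6464 × 14.4000% + 0.0798 × 8.8600% + 0.2737 × 3.3516% = 10.9336%.

10.93%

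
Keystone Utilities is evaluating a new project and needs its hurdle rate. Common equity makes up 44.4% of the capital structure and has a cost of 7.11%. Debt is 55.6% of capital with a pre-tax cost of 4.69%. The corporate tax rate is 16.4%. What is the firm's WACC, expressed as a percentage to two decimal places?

After-tax cost of debt = 4.69% × (1 − 16.4%) = 3.9208%.
WACC = 0.444 × 7.1100% + 0.556 × 3.9208% = 5.3368%.

5.34%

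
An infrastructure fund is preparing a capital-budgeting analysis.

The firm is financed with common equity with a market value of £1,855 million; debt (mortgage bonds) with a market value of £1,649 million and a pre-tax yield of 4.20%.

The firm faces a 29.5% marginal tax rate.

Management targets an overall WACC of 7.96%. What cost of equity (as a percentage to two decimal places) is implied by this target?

12.40%

Total capital V = 1855 + 1649 = 3504.
Equity weight = 1855/3504 = 0.5294.
Mortgage bonds weight = 1649/3504 = 0.4706.
Debt contribution = 0.4706 × 4.2% × (1 − 29.5%) = 1.3935%.
Required equity contribution = 7.96% − 1.3935% = 6.5665%.
Re = 6.5665% / 0.5294 = 12.4039%.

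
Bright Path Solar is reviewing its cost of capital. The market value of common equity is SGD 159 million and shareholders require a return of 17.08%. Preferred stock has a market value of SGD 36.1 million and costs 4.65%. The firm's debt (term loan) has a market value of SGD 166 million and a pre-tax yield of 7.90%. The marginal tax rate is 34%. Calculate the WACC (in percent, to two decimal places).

Total capital V = 159 + 36.1 + 166 = 361.1.
Equity: weight = 159/361.1 = 0.4403; cost = 17.08%.
Preferred: weight = 36.1/361.1 = 0.1000; cost = 4.65%.
Term loan: weight = 166/361.1 = 0.4597; after-tax cost = 7.9% × (1 − 34%) = 5.2140%.
WACC = 0.4403 × 17.0800% + 0.1000 × 4.6500% + 0.4597 × 5.2140% = 10.3825%.

10.38%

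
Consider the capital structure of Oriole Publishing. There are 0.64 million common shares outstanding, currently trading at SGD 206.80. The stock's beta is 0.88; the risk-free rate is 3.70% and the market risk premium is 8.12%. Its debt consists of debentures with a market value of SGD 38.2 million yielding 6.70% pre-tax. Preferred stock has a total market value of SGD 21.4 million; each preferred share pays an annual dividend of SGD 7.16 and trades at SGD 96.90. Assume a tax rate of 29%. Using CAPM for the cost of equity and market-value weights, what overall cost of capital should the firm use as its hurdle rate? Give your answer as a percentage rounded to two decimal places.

9.25%

Cost of equity via CAPM: Re = 3.7% + 0.88 × 8.12% = 10.8456%.
Cost of preferred: Rp = 7.16 / 96.9 = 7.3891%.
Market value of equity E = 206.8 × 0.64m = 132.352m.
Total capital V = 132.352 + 21.4 + 38.2 = 191.952.
Equity: weight = 132.352/191.952 = 0.6895; cost = 10.8456%.
Preferred: weight = 21.4/191.952 = 0.1115; cost = 7.3891%.
Debentures: weight = 38.2/191.952 = 0.1990; after-tax cost = 6.7% × (1 − 29%) = 4.7570%.
WACC = 0.6895 × 10.8456% + 0.1115 × 7.3891% + 0.1990 × 4.7570% = 9.2486%.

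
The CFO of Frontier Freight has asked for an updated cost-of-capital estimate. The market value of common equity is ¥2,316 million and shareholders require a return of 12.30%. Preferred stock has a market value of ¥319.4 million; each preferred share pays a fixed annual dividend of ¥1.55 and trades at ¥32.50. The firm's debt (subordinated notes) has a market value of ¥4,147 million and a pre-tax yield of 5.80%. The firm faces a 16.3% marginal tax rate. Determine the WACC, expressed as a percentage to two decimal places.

7.39%

Cost of preferred: Rp = 1.55 / 32.5 = 4.7692%.
Total capital V = 2316 + 319.4 + 4147 = 6782.4.
Equity: weight = 2316/6782.4 = 0.3415; cost = 12.3%.
Preferred: weight = 319.4/6782.4 = 0.0471; cost = 4.7692%.
Subordinated notes: weight = 4147/6782.4 = 0.6114; after-tax cost = 5.8% × (1 − 16.3%) = 4.8546%.
WACC = 0.3415 × 12.3000% + 0.0471 × 4.7692% + 0.6114 × 4.8546% = 7.3930%.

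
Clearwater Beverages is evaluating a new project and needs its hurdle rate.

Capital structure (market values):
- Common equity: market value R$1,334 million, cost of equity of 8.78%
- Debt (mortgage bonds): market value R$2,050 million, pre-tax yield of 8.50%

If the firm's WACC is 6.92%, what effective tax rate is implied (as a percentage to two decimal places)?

32.83%

Total capital V = 1334 + 2050 = 3384.
Equity weight = 1334/3384 = 0.3942.
Mortgage bonds weight = 2050/3384 = 0.6058.
Equity contribution = 0.3942 × 8.78% = 3.4611%.
Debt contribution must be 6.92% − 3.4611% = 3.4589%.
0.6058 × 8.5% × (1 − T) = 3.4589%  ⇒  (1 − T) = 0.6717.
T = 32.8278%.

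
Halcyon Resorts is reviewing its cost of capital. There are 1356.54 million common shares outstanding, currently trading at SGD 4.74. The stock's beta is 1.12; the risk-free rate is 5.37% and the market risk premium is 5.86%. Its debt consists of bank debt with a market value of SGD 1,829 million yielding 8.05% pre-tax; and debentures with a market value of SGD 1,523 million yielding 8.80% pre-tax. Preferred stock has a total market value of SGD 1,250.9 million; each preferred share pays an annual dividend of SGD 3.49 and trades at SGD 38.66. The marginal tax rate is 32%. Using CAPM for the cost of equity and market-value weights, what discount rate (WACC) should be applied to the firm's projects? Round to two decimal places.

Cost of equity via CAPM: Re = 5.37% + 1.12 × 5.86% = 11.9332%.
Cost of preferred: Rp = 3.49 / 38.66 = 9.0274%.
Market value of equity E = 4.74 × 1356.54m = 6429.9996m.
Total capital V = 6429.9996 + 1250.9 + 1829 + 1523 = 11032.8996.
Equity: weight = 6429.9996/11032.8996 = 0.5828; cost = 11.9332%.
Preferred: weight = 1250.9/11032.8996 = 0.1134; cost = 9.0274%.
Bank debt: weight = 1829/11032.8996 = 0.1658; after-tax cost = 8.05% × (1 − 32%) = 5.4740%.
Debentures: weight = 1523/11032.8996 = 0.1380; after-tax cost = 8.8% × (1 − 32%) = 5.9840%.
WACC = 0.5828 × 11.9332% + 0.1134 × 9.0274% + 0.1658 × 5.4740% + 0.1380 × 5.9840% = 9.7117%.

9.71%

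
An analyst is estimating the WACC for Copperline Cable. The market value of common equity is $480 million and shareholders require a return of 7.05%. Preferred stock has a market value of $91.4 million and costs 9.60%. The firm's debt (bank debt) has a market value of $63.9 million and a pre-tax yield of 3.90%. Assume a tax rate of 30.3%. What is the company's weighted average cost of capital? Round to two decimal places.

6.98%

Total capital V = 480 + 91.4 + 63.9 = 635.3.
Equity: weight = 480/635.3 = 0.7555; cost = 7.05%.
Preferred: weight = 91.4/635.3 = 0.1439; cost = 9.6%.
Bank debt: weight = 63.9/635.3 = 0.1006; after-tax cost = 3.9% × (1 − 30.3%) = 2.7183%.
WACC = 0.7555 × 7.0500% + 0.1439 × 9.6000% + 0.1006 × 2.7183% = 6.9812%.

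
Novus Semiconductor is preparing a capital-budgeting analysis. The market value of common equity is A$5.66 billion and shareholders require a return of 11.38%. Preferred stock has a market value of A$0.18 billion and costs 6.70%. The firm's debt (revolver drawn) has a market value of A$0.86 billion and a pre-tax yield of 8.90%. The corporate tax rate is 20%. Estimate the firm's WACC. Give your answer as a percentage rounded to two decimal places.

Total capital V = 5.66 + 0.18 + 0.86 = 6.7.
Equity: weight = 5.66/6.7 = 0.8448; cost = 11.38%.
Preferred: weight = 0.18/6.7 = 0.0269; cost = 6.7%.
Revolver drawn: weight = 0.86/6.7 = 0.1284; after-tax cost = 8.9% × (1 − 20%) = 7.1200%.
WACC = 0.8448 × 11.3800% + 0.0269 × 6.7000% + 0.1284 × 7.1200% = 10.7075%.

10.71%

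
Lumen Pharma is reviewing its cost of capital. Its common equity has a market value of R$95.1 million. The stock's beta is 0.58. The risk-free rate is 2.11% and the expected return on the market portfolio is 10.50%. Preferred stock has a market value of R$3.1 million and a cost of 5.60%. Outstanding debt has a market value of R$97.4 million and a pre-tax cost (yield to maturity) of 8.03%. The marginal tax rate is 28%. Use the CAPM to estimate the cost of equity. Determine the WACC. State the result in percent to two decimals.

Market risk premium = 10.5% − 2.11% = 8.39%.
Cost of equity via CAPM: Re = 2.11% + 0.58 × 8.39% = 6.9762%.
Total capital V = 95.1 + 3.1 + 97.4 = 195.6.
Equity: weight = 95.1/195.6 = 0.4862; cost = 6.9762%.
Preferred: weight = 3.1/195.6 = 0.0158; cost = 5.6%.
Debt: weight = 97.4/195.6 = 0.4980; after-tax cost = 8.03% × (1 − 28%) = 5.7816%.
WACC = 0.4862 × 6.9762% + 0.0158 × 5.6000% + 0.4980 × 5.7816% = 6.3595%.

6.36%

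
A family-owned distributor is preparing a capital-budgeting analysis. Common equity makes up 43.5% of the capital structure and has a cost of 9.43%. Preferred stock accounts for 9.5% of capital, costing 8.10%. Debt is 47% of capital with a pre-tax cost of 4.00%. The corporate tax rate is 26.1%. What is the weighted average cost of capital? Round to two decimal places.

6.26%

After-tax cost of debt = 4% × (1 − 26.1%) = 2.9560%.
WACC = 0.435 × 9.4300% + 0.095 × 8.1000% + 0.470 × 2.9560% = 6.2609%.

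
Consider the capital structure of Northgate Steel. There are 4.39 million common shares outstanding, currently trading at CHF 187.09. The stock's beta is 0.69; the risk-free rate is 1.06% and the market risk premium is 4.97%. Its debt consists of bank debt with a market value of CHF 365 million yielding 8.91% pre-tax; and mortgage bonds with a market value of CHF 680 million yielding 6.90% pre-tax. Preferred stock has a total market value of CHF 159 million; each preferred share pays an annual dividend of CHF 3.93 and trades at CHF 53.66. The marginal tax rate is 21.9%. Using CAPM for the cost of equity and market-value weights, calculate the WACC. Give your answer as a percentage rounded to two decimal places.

Cost of equity via CAPM: Re = 1.06% + 0.69 × 4.97% = 4.4893%.
Cost of preferred: Rp = 3.93 / 53.66 = 7.3239%.
Market value of equity E = 187.09 × 4.39m = 821.3251m.
Total capital V = 821.3251 + 159 + 365 + 680 = 2025.3251.
Equity: weight = 821.3251/2025.3251 = 0.4055; cost = 4.4893%.
Preferred: weight = 159/2025.3251 = 0.0785; cost = 7.3239%.
Bank debt: weight = 365/2025.3251 = 0.1802; after-tax cost = 8.91% × (1 − 21.9%) = 6.9587%.
Mortgage bonds: weight = 680/2025.3251 = 0.3357; after-tax cost = 6.9% × (1 − 21.9%) = 5.3889%.
WACC = 0.4055 × 4.4893% + 0.0785 × 7.3239% + 0.1802 × 6.9587% + 0.3357 × 5.3889% = 5.4589%.

5.46%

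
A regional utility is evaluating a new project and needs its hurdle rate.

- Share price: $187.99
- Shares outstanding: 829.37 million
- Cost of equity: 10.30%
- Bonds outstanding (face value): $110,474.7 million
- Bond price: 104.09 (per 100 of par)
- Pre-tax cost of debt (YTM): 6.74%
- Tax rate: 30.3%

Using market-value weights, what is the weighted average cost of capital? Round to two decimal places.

7.92%

Market value of equity E = 187.99 × 829.37m = 155913.2663m. Market value of debt D = 110474.7m × 104.09/100 = 114993.11523m.
Total capital V = 155913.2663 + 114993.11523 = 270906.38153.
Equity: weight = 155913.2663/270906.38153 = 0.5755; cost = 10.3%.
Bonds outstanding: weight = 114993.11523/270906.38153 = 0.4245; after-tax cost = 6.74% × (1 − 30.3%) = 4.6978%.
WACC = 0.5755 × 10.3000% + 0.4245 × 4.6978% = 7.9220%.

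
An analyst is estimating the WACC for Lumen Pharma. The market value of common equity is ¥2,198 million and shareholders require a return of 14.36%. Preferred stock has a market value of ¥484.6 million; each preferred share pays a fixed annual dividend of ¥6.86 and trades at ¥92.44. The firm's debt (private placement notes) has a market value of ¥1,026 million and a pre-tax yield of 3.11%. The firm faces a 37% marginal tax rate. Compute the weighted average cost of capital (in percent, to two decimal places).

Cost of preferred: Rp = 6.86 / 92.44 = 7.4210%.
Total capital V = 2198 + 484.6 + 1026 = 3708.6.
Equity: weight = 2198/3708.6 = 0.5927; cost = 14.36%.
Preferred: weight = 484.6/3708.6 = 0.1307; cost = 7.421%.
Private placement notes: weight = 1026/3708.6 = 0.2767; after-tax cost = 3.11% × (1 − 37%) = 1.9593%.
WACC = 0.5927 × 14.3600% + 0.1307 × 7.4210% + 0.2767 × 1.9593% = 10.0226%.

10.02%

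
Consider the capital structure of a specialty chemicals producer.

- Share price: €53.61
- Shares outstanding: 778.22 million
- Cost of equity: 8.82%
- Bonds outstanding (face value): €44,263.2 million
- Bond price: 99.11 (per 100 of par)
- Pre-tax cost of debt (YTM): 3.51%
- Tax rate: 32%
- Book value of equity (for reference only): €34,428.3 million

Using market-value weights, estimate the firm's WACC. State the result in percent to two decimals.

5.52%

Market value of equity E = 53.61 × 778.22m = 41720.3742m. Market value of debt D = 44263.2m × 99.11/100 = 43869.25752m.
Total capital V = 41720.3742 + 43869.25752 = 85589.63172.
Equity: weight = 41720.3742/85589.63172 = 0.4874; cost = 8.82%.
Bonds outstanding: weight = 43869.25752/85589.63172 = 0.5126; after-tax cost = 3.51% × (1 − 32%) = 2.3868%.
WACC = 0.4874 × 8.8200% + 0.5126 × 2.3868% = 5.5226%.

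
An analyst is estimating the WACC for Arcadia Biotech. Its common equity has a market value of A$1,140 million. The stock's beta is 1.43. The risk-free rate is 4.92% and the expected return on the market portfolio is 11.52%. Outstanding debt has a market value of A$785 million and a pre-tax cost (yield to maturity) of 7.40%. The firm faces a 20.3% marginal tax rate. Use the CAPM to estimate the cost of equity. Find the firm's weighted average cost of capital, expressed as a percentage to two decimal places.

Market risk premium = 11.52% − 4.92% = 6.6%.
Cost of equity via CAPM: Re = 4.92% + 1.43 × 6.6% = 14.3580%.
Total capital V = 1140 + 785 = 1925.
Equity: weight = 1140/1925 = 0.5922; cost = 14.358%.
Debt: weight = 785/1925 = 0.4078; after-tax cost = 7.4% × (1 − 20.3%) = 5.8978%.
WACC = 0.5922 × 14.3580% + 0.4078 × 5.8978% = 10.9080%.

10.91%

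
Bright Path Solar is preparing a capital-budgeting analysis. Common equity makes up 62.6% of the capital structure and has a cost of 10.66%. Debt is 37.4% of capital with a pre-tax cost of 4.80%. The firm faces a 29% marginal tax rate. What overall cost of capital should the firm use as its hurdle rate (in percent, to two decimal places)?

7.95%

After-tax cost of debt = 4.8% × (1 − 29%) = 3.4080%.
WACC = 0.626 × 10.6600% + 0.374 × 3.4080% = 7.9478%.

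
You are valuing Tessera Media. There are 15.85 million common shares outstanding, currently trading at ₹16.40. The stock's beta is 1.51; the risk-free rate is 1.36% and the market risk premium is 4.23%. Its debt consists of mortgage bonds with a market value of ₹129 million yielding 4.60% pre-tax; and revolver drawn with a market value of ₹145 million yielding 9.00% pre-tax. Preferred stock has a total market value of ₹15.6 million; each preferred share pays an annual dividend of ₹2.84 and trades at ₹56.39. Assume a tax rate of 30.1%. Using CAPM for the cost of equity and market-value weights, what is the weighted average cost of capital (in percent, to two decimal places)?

Cost of equity via CAPM: Re = 1.36% + 1.51 × 4.23% = 7.7473%.
Cost of preferred: Rp = 2.84 / 56.39 = 5.0364%.
Market value of equity E = 16.4 × 15.85m = 259.94m.
Total capital V = 259.94 + 15.6 + 129 + 145 = 549.54.
Equity: weight = 259.94/549.54 = 0.4730; cost = 7.7473%.
Preferred: weight = 15.6/549.54 = 0.0284; cost = 5.0364%.
Mortgage bonds: weight = 129/549.54 = 0.2347; after-tax cost = 4.6% × (1 − 30.1%) = 3.2154%.
Revolver drawn: weight = 145/549.54 = 0.2639; after-tax cost = 9% × (1 − 30.1%) = 6.2910%.
WACC = 0.4730 × 7.7473% + 0.0284 × 5.0364% + 0.2347 × 3.2154% + 0.2639 × 6.2910% = 6.2223%.

6.22%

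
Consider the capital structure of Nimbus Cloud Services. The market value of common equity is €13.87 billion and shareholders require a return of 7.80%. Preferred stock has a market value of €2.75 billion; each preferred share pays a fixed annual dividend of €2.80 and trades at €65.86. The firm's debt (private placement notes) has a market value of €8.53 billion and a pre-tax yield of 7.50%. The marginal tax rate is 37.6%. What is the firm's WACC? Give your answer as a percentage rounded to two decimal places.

Cost of preferred: Rp = 2.8 / 65.86 = 4.2514%.
Total capital V = 13.87 + 2.75 + 8.53 = 25.15.
Equity: weight = 13.87/25.15 = 0.5515; cost = 7.8%.
Preferred: weight = 2.75/25.15 = 0.1093; cost = 4.2514%.
Private placement notes: weight = 8.53/25.15 = 0.3392; after-tax cost = 7.5% × (1 − 37.6%) = 4.6800%.
WACC = 0.5515 × 7.8000% + 0.1093 × 4.2514% + 0.3392 × 4.6800% = 6.3538%.

6.35%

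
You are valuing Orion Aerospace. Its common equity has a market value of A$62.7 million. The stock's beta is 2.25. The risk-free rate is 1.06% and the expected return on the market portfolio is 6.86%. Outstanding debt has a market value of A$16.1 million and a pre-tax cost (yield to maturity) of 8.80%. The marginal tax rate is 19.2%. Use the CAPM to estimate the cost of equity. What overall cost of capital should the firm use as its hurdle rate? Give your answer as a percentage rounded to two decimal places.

12.68%

Market risk premium = 6.86% − 1.06% = 5.8%.
Cost of equity via CAPM: Re = 1.06% + 2.25 × 5.8% = 14.1100%.
Total capital V = 62.7 + 16.1 = 78.8.
Equity: weight = 62.7/78.8 = 0.7957; cost = 14.11%.
Debt: weight = 16.1/78.8 = 0.2043; after-tax cost = 8.8% × (1 − 19.2%) = 7.1104%.
WACC = 0.7957 × 14.1100% + 0.2043 × 7.1104% = 12.6799%.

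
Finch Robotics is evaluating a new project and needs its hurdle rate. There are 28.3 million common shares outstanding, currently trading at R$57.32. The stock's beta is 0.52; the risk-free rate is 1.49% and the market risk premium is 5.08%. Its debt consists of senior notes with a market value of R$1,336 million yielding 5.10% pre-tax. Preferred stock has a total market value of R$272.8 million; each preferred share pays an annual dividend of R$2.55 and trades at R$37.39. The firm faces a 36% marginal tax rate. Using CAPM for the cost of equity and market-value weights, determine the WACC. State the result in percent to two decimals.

Cost of equity via CAPM: Re = 1.49% + 0.52 × 5.08% = 4.1316%.
Cost of preferred: Rp = 2.55 / 37.39 = 6.8200%.
Market value of equity E = 57.32 × 28.3m = 1622.156m.
Total capital V = 1622.156 + 272.8 + 1336 = 3230.956.
Equity: weight = 1622.156/3230.956 = 0.5021; cost = 4.1316%.
Preferred: weight = 272.8/3230.956 = 0.0844; cost = 6.82%.
Senior notes: weight = 1336/3230.956 = 0.4135; after-tax cost = 5.1% × (1 − 36%) = 3.2640%.
WACC = 0.5021 × 4.1316% + 0.0844 × 6.8200% + 0.4135 × 3.2640% = 3.9998%.

4.00%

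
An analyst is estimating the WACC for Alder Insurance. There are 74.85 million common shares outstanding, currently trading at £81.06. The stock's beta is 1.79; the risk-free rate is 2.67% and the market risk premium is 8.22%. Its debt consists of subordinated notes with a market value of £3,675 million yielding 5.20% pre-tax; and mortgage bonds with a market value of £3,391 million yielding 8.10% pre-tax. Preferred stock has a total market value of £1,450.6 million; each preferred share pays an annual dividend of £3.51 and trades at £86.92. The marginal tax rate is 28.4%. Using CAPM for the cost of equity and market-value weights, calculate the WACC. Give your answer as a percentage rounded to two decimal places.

Cost of equity via CAPM: Re = 2.67% + 1.79 × 8.22% = 17.3838%.
Cost of preferred: Rp = 3.51 / 86.92 = 4.0382%.
Market value of equity E = 81.06 × 74.85m = 6067.341m.
Total capital V = 6067.341 + 1450.6 + 3675 + 3391 = 14583.941.
Equity: weight = 6067.341/14583.941 = 0.4160; cost = 17.3838%.
Preferred: weight = 1450.6/14583.941 = 0.0995; cost = 4.0382%.
Subordinated notes: weight = 3675/14583.941 = 0.2520; after-tax cost = 5.2% × (1 − 28.4%) = 3.7232%.
Mortgage bonds: weight = 3391/14583.941 = 0.2325; after-tax cost = 8.1% × (1 − 28.4%) = 5.7996%.
WACC = 0.4160 × 17.3838% + 0.0995 × 4.0382% + 0.2520 × 3.7232% + 0.2325 × 5.7996% = 9.9205%.

9.92%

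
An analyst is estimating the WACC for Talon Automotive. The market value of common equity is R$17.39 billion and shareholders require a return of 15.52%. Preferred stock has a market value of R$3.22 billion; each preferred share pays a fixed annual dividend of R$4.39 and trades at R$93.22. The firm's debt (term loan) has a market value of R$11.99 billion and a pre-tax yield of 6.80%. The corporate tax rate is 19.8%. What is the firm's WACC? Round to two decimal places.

Cost of preferred: Rp = 4.39 / 93.22 = 4.7093%.
Total capital V = 17.39 + 3.22 + 11.99 = 32.6.
Equity: weight = 17.39/32.6 = 0.5334; cost = 15.52%.
Preferred: weight = 3.22/32.6 = 0.0988; cost = 4.7093%.
Term loan: weight = 11.99/32.6 = 0.3678; after-tax cost = 6.8% × (1 − 19.8%) = 5.4536%.
WACC = 0.5334 × 15.5200% + 0.0988 × 4.7093% + 0.3678 × 5.4536% = 10.7499%.

10.75%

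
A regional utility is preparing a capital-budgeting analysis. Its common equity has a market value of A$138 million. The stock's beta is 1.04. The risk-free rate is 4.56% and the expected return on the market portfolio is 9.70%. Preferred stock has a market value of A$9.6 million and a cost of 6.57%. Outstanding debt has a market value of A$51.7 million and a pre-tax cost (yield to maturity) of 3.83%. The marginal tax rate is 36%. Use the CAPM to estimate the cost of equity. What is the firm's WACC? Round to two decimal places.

Market risk premium = 9.7% − 4.56% = 5.14%.
Cost of equity via CAPM: Re = 4.56% + 1.04 × 5.14% = 9.9056%.
Total capital V = 138 + 9.6 + 51.7 = 199.3.
Equity: weight = 138/199.3 = 0.6924; cost = 9.9056%.
Preferred: weight = 9.6/199.3 = 0.0482; cost = 6.57%.
Debt: weight = 51.7/199.3 = 0.2594; after-tax cost = 3.83% × (1 − 36%) = 2.4512%.
WACC = 0.6924 × 9.9056% + 0.0482 × 6.5700% + 0.2594 × 2.4512% = 7.8112%.

7.81%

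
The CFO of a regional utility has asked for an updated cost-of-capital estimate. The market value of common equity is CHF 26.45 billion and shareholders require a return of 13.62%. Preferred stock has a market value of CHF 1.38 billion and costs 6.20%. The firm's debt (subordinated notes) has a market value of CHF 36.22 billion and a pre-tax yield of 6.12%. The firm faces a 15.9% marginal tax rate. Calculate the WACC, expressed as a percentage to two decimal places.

8.67%

Total capital V = 26.45 + 1.38 + 36.22 = 64.05.
Equity: weight = 26.45/64.05 = 0.4130; cost = 13.62%.
Preferred: weight = 1.38/64.05 = 0.0215; cost = 6.2%.
Subordinated notes: weight = 36.22/64.05 = 0.5655; after-tax cost = 6.12% × (1 − 15.9%) = 5.1469%.
WACC = 0.4130 × 13.6200% + 0.0215 × 6.2000% + 0.5655 × 5.1469% = 8.6686%.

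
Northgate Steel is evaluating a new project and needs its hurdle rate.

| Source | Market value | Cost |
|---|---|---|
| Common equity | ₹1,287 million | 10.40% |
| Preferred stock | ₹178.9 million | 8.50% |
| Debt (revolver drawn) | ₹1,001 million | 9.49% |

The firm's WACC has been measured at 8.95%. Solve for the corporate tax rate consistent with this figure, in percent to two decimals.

24.49%

Total capital V = 1287 + 178.9 + 1001 = 2466.9.
Equity weight = 1287/2466.9 = 0.5217.
Preferred weight = 178.9/2466.9 = 0.0725.
Revolver drawn weight = 1001/2466.9 = 0.4058.
Equity contribution = 0.5217 × 10.4% = 5.4258%.
Preferred contribution = 0.0725 × 8.5% = 0.6164%.
Debt contribution must be 8.95% − 6.0422% = 2.9078%.
0.4058 × 9.49% × (1 − T) = 2.9078%  ⇒  (1 − T) = 0.7551.
T = 24.4875%.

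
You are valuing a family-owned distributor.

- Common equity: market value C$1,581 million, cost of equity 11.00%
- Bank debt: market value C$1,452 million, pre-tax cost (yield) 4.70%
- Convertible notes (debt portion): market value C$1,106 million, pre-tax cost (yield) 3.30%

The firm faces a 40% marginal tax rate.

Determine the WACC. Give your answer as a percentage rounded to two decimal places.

Total capital V = 1581 + 1452 + 1106 = 4139.
Equity: weight = 1581/4139 = 0.3820; cost = 11%.
Bank debt: weight = 1452/4139 = 0.3508; after-tax cost = 4.7% × (1 − 40%) = 2.8200%.
Convertible notes (debt portion): weight = 1106/4139 = 0.2672; after-tax cost = 3.3% × (1 − 40%) = 1.9800%.
WACC = 0.3820 × 11.0000% + 0.3508 × 2.8200% + 0.2672 × 1.9800% = 5.7201%.

5.72%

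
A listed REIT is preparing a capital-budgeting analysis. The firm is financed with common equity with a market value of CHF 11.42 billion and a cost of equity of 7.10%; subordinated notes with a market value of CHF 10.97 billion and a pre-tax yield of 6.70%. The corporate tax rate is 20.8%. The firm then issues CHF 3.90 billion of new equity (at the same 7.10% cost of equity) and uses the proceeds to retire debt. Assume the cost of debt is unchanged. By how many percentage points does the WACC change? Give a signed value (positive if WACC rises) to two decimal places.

+0.31 pp

Current WACC:
Total capital V = 11.42 + 10.97 = 22.39.
Equity: weight = 11.42/22.39 = 0.5100; cost = 7.1%.
Subordinated notes: weight = 10.97/22.39 = 0.4900; after-tax cost = 6.7% × (1 − 20.8%) = 5.3064%.
WACC = 0.5100 × 7.1000% + 0.4900 × 5.3064% = 6.2212%.
After the change:
Total capital V = 15.32 + 7.07 = 22.39.
Equity: weight = 15.32/22.39 = 0.6842; cost = 7.1%.
Subordinated notes: weight = 7.07/22.39 = 0.3158; after-tax cost = 6.7% × (1 − 20.8%) = 5.3064%.
WACC = 0.6842 × 7.1000% + 0.3158 × 5.3064% = 6.5336%.
Change in WACC = 6.5336% − 6.2212% = 0.3124 pp.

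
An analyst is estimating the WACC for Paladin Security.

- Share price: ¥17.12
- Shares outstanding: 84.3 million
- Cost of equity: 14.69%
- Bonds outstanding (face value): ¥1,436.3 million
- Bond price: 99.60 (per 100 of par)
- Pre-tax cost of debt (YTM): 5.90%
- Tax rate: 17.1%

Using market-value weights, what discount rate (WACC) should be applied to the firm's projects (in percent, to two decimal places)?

9.81%

Market value of equity E = 17.12 × 84.3m = 1443.216m. Market value of debt D = 1436.3m × 99.6/100 = 1430.5548m.
Total capital V = 1443.216 + 1430.5548 = 2873.7708.
Equity: weight = 1443.216/2873.7708 = 0.5022; cost = 14.69%.
Bonds outstanding: weight = 1430.5548/2873.7708 = 0.4978; after-tax cost = 5.9% × (1 − 17.1%) = 4.8911%.
WACC = 0.5022 × 14.6900% + 0.4978 × 4.8911% = 9.8121%.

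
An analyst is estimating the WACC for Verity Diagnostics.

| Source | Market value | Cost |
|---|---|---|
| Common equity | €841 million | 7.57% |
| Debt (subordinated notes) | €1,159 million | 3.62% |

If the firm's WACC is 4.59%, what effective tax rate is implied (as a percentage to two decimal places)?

32.94%

Total capital V = 841 + 1159 = 2000.
Equity weight = 841/2000 = 0.4205.
Subordinated notes weight = 1159/2000 = 0.5795.
Equity contribution = 0.4205 × 7.57% = 3.1832%.
Debt contribution must be 4.59% − 3.1832% = 1.4068%.
0.5795 × 3.62% × (1 − T) = 1.4068%  ⇒  (1 − T) = 0.6706.
T = 32.9382%.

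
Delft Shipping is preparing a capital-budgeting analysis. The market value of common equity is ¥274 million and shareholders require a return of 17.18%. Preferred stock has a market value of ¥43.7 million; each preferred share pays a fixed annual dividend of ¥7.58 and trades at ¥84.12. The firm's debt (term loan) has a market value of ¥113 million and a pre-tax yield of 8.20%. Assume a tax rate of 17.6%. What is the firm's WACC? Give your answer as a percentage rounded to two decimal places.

13.62%

Cost of preferred: Rp = 7.58 / 84.12 = 9.0109%.
Total capital V = 274 + 43.7 + 113 = 430.7.
Equity: weight = 274/430.7 = 0.6362; cost = 17.18%.
Preferred: weight = 43.7/430.7 = 0.1015; cost = 9.0109%.
Term loan: weight = 113/430.7 = 0.2624; after-tax cost = 8.2% × (1 − 17.6%) = 6.7568%.
WACC = 0.6362 × 17.1800% + 0.1015 × 9.0109% + 0.2624 × 6.7568% = 13.6165%.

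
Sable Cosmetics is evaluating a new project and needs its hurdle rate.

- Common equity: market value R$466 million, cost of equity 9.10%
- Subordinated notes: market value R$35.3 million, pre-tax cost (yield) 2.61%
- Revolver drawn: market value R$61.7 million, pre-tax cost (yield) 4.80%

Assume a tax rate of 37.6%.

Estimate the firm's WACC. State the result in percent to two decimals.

Total capital V = 466 + 35.3 + 61.7 = 563.
Equity: weight = 466/563 = 0.8277; cost = 9.1%.
Subordinated notes: weight = 35.3/563 = 0.0627; after-tax cost = 2.61% × (1 − 37.6%) = 1.6286%.
Revolver drawn: weight = 61.7/563 = 0.1096; after-tax cost = 4.8% × (1 − 37.6%) = 2.9952%.
WACC = 0.8277 × 9.1000% + 0.0627 × 1.6286% + 0.1096 × 2.9952% = 7.9625%.

7.96%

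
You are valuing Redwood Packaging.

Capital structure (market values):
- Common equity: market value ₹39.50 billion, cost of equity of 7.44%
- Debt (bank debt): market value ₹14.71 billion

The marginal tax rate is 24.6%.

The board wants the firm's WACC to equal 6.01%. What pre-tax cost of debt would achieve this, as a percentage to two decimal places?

Total capital V = 39.5 + 14.71 = 54.21.
Equity weight = 39.5/54.21 = 0.7286.
Bank debt weight = 14.71/54.21 = 0.2714.
Equity contribution = 0.7286 × 7.44% = 5.4211%.
Remaining for debt = 6.01% − 5.4211% = 0.5889%.
Rd × (1 − 24.6%) × 0.2714 = 0.5889%  ⇒  Rd = 2.8781%.

2.88%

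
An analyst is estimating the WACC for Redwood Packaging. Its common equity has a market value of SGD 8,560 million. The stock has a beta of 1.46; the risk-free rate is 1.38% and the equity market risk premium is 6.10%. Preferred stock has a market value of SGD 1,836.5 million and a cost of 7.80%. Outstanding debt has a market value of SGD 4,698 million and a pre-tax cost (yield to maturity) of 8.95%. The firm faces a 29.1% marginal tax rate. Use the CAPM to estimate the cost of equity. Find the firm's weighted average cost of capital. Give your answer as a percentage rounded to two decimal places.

Cost of equity via CAPM: Re = 1.38% + 1.46 × 6.1% = 10.2860%.
Total capital V = 8560 + 1836.5 + 4698 = 15094.5.
Equity: weight = 8560/15094.5 = 0.5671; cost = 10.286%.
Preferred: weight = 1836.5/15094.5 = 0.1217; cost = 7.8%.
Debt: weight = 4698/15094.5 = 0.3112; after-tax cost = 8.95% × (1 − 29.1%) = 6.3455%.
WACC = 0.5671 × 10.2860% + 0.1217 × 7.8000% + 0.3112 × 6.3455% = 8.7571%.

8.76%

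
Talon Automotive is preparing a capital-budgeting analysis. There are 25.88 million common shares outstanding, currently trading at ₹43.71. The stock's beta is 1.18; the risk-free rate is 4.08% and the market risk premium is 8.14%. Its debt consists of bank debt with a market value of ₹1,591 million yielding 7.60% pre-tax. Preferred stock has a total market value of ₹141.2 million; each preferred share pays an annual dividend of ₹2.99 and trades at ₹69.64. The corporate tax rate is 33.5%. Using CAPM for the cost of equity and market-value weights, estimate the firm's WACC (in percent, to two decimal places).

Cost of equity via CAPM: Re = 4.08% + 1.18 × 8.14% = 13.6852%.
Cost of preferred: Rp = 2.99 / 69.64 = 4.2935%.
Market value of equity E = 43.71 × 25.88m = 1131.2148m.
Total capital V = 1131.2148 + 141.2 + 1591 = 2863.4148.
Equity: weight = 1131.2148/2863.4148 = 0.3951; cost = 13.6852%.
Preferred: weight = 141.2/2863.4148 = 0.0493; cost = 4.2935%.
Bank debt: weight = 1591/2863.4148 = 0.5556; after-tax cost = 7.6% × (1 − 33.5%) = 5.0540%.
WACC = 0.3951 × 13.6852% + 0.0493 × 4.2935% + 0.5556 × 5.0540% = 8.4263%.

8.43%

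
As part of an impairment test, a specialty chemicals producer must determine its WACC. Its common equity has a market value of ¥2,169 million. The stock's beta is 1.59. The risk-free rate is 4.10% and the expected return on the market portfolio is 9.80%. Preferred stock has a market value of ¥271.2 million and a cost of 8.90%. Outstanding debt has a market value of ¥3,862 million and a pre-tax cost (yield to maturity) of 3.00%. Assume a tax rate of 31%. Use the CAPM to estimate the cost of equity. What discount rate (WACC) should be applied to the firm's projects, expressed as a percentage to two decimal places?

Market risk premium = 9.8% − 4.1% = 5.7%.
Cost of equity via CAPM: Re = 4.1% + 1.59 × 5.7% = 13.1630%.
Total capital V = 2169 + 271.2 + 3862 = 6302.2.
Equity: weight = 2169/6302.2 = 0.3442; cost = 13.163%.
Preferred: weight = 271.2/6302.2 = 0.0430; cost = 8.9%.
Debt: weight = 3862/6302.2 = 0.6128; after-tax cost = 3% × (1 − 31%) = 2.0700%.
WACC = 0.3442 × 13.1630% + 0.0430 × 8.9000% + 0.6128 × 2.0700% = 6.1817%.

6.18%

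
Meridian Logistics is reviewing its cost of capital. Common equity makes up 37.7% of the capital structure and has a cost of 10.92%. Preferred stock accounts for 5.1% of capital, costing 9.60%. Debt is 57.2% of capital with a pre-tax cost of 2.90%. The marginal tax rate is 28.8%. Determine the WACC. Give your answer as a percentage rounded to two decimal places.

5.79%

After-tax cost of debt = 2.9% × (1 − 28.8%) = 2.0648%.
WACC = 0.377 × 10.9200% + 0.051 × 9.6000% + 0.572 × 2.0648% = 5.7875%.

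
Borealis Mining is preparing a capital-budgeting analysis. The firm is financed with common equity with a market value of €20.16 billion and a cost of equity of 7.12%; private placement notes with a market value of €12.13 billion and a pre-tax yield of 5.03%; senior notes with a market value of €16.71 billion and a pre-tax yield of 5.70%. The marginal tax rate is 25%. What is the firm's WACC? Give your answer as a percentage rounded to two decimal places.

Total capital V = 20.16 + 12.13 + 16.71 = 49.
Equity: weight = 20.16/49 = 0.4114; cost = 7.12%.
Private placement notes: weight = 12.13/49 = 0.2476; after-tax cost = 5.03% × (1 − 25%) = 3.7725%.
Senior notes: weight = 16.71/49 = 0.3410; after-tax cost = 5.7% × (1 − 25%) = 4.2750%.
WACC = 0.4114 × 7.1200% + 0.2476 × 3.7725% + 0.3410 × 4.2750% = 5.3211%.

5.32%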